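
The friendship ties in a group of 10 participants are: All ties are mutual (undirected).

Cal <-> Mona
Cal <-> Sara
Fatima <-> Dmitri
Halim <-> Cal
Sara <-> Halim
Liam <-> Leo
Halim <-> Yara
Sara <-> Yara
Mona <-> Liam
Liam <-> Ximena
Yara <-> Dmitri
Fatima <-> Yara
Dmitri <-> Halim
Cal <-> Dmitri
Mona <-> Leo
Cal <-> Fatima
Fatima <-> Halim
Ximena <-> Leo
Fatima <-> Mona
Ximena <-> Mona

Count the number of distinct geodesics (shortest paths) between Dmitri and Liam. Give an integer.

2

The shortest distance is 3. The length-3 paths are: Dmitri–Fatima–Mona–Liam; Dmitri–Cal–Mona–Liam.
That gives 2 distinct shortest paths.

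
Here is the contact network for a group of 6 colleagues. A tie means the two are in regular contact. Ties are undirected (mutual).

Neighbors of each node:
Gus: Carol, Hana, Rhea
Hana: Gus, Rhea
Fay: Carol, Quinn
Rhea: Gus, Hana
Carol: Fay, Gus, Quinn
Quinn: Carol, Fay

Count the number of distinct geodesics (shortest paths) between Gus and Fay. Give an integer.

The shortest distance is 2, and the only length-2 path is Gus–Carol–Fay. So there is exactly 1 shortest path.

1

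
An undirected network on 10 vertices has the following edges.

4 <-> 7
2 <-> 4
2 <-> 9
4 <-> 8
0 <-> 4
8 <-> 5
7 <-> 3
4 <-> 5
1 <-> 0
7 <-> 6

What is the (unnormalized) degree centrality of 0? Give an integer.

0 is directly tied to 1 and 4. That is 2 neighbors, so the degree of 0 is 2.

2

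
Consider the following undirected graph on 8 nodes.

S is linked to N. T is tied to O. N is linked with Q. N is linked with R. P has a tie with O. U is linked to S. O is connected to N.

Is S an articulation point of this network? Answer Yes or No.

Yes

Removing S leaves {N, O, P, Q, R, and T} with no path to {U}, so the network splits into 2 components. S is a cut vertex.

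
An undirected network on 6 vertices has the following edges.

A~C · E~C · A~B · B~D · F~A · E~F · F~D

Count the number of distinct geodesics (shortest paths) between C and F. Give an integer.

2

The shortest distance is 2. The length-2 paths are: C–E–F; C–A–F.
That gives 2 distinct shortest paths.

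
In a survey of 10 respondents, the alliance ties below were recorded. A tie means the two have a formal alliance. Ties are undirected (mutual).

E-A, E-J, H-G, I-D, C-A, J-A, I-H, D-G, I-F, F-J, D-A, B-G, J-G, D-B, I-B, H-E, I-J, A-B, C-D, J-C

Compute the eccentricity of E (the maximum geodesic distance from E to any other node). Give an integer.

2

Distances from E: A:1, B:2, C:2, D:2, F:2, G:2, H:1, I:2, J:1.
The largest is 2 (to I, G, D, B, C, and F), so the eccentricity of E is 2.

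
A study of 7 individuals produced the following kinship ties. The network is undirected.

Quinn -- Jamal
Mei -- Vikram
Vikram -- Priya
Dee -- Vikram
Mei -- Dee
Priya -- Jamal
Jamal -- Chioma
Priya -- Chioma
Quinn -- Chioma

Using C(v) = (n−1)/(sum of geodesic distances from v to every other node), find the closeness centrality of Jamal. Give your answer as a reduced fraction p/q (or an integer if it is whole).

6/11

Distances from Jamal: Chioma:1, Dee:3, Mei:3, Priya:1, Quinn:1, Vikram:2. Sum = 11.
n = 7, so closeness = 6/11.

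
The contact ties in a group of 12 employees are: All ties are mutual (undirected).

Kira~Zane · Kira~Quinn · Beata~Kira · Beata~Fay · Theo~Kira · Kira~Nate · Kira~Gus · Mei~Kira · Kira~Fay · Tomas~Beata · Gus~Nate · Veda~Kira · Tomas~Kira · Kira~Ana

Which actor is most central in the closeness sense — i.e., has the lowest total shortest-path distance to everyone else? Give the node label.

Kira

Farness (sum of distances to all others) for each node — Ana:21, Beata:19, Fay:20, Gus:20, Kira:11, Mei:21, Nate:20, Quinn:21, Theo:21, Tomas:20, Veda:21, Zane:21.
The smallest farness is 11, for Kira, so Kira has the highest closeness.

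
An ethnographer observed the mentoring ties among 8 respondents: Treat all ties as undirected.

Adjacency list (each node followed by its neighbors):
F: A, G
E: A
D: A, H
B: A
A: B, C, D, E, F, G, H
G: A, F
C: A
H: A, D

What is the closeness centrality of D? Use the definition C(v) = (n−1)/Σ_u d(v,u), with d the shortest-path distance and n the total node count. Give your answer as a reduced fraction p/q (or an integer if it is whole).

7/12

Distances from D: A:1, B:2, C:2, E:2, F:2, G:2, H:1. Sum = 12.
n = 8, so closeness = 7/12.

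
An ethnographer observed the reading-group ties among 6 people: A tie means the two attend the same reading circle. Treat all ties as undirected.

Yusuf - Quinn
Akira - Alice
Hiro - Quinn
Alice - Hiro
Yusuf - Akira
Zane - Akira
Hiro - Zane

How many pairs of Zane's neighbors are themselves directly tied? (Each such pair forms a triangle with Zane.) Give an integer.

Zane's neighbors are Akira and Hiro, but none of them are tied to each other, so no triangle contains Zane.

0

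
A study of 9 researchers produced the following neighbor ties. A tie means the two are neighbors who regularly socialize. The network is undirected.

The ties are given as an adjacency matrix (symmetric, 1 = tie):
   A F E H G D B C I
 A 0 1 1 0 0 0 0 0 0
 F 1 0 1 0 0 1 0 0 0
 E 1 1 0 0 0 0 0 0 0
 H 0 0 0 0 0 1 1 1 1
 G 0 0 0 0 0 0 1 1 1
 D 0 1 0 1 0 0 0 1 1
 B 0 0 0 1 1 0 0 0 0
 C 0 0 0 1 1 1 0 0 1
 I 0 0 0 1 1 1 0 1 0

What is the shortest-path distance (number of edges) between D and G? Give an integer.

2

One shortest route is D – I – G, which uses 2 edges, and D and G are not directly tied, so nothing shorter exists. So d(D,G) = 2.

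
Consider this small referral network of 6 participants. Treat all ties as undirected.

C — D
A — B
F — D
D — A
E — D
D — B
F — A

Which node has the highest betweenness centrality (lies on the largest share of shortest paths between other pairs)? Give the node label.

Unnormalized betweenness of each node: A:1/2, B:0, C:0, D:15/2, E:0, F:0.
D has the largest value, 15/2, making it the main broker — the node through which the most shortest paths run.

D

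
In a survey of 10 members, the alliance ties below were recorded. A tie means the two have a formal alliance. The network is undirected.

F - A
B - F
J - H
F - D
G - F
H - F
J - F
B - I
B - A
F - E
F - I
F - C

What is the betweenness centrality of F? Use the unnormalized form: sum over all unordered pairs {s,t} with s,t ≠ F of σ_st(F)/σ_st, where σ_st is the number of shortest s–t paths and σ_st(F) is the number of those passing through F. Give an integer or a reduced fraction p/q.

Pairs whose geodesics pass through F — C–D: 1; C–G: 1; C–J: 1; C–B: 1; C–A: 1; C–I: 1; C–E: 1; C–H: 1; D–G: 1; D–J: 1; D–B: 1; D–A: 1; D–I: 1; D–E: 1 … (+19 more pairs).
All other pairs contribute 0.
Summing the contributions gives betweenness(F) = 65/2.

65/2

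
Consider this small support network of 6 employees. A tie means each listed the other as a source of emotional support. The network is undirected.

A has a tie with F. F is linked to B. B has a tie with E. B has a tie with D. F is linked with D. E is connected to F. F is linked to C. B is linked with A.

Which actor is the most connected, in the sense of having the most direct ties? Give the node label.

Degrees — A:2, B:4, C:1, D:2, E:2, F:5.
The maximum is 5, attained only by F.

F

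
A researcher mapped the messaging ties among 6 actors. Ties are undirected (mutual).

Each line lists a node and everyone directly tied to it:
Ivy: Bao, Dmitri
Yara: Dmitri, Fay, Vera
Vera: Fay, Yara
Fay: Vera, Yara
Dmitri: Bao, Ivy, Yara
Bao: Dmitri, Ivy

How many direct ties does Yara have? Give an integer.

3

Yara is directly tied to Dmitri, Fay, and Vera. That is 3 neighbors, so the degree of Yara is 3.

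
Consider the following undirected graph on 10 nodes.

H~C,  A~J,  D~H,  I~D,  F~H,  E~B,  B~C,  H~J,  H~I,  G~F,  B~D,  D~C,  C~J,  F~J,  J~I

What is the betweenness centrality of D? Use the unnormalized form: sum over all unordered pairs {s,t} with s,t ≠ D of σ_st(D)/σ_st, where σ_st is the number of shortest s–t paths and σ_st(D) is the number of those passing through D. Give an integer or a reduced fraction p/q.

Pairs whose geodesics pass through D — C–I: 1/3; B–G: 1/3; B–I: 1; B–F: 1/3; B–H: 1/2; G–E: 1/3; I–E: 1; F–E: 1/3; E–H: 1/2.
All other pairs contribute 0.
Summing the contributions gives betweenness(D) = 14/3.

14/3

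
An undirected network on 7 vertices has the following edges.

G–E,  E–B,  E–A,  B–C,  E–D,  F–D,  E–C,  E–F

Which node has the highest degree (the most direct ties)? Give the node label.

Degrees — A:1, B:2, C:2, D:2, E:6, F:2, G:1.
The maximum is 6, attained only by E.

E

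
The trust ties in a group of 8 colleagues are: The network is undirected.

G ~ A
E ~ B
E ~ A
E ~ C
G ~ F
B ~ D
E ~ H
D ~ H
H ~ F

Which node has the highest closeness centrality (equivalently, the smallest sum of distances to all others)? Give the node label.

E

Farness (sum of distances to all others) for each node — A:13, B:14, C:16, D:15, E:10, F:14, G:15, H:11.
The smallest farness is 10, for E, so E has the highest closeness.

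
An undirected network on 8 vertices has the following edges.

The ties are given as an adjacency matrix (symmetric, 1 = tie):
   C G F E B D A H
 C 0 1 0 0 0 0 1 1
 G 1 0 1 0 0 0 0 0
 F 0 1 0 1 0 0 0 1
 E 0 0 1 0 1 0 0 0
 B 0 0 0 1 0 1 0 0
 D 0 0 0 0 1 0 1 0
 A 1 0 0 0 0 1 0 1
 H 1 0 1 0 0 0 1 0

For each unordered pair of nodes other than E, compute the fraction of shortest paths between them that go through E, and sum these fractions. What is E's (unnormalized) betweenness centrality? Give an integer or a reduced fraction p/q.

3

Pairs whose geodesics pass through E — G–B: 1; F–B: 1; F–D: 1/2; B–H: 1/2.
All other pairs contribute 0.
Summing the contributions gives betweenness(E) = 3.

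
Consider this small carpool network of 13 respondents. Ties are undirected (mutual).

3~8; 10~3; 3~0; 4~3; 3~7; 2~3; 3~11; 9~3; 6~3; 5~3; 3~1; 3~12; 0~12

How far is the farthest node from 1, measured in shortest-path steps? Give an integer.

2

Distances from 1: 0:2, 2:2, 3:1, 4:2, 5:2, 6:2, 7:2, 8:2, 9:2, 10:2, 11:2, 12:2.
The largest is 2 (to 8, 10, 0, 11, 12, 6, 5, 9, 7, 2, and 4), so the eccentricity of 1 is 2.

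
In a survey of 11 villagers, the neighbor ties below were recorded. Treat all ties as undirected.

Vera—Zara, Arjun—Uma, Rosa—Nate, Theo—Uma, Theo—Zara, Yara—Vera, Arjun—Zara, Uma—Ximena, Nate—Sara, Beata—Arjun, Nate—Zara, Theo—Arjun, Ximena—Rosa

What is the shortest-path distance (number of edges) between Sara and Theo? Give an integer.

One shortest route is Sara – Nate – Zara – Theo, which uses 3 edges, and at distance 2 from Sara we only reach {Rosa, Zara}, which does not include Theo. So d(Sara,Theo) = 3.

3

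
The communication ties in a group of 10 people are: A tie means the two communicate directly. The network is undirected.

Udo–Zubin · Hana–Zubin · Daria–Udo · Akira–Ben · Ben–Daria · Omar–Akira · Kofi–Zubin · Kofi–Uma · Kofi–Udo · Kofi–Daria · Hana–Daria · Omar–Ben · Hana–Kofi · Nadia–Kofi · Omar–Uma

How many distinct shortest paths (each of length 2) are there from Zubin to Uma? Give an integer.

The shortest distance is 2, and the only length-2 path is Zubin–Kofi–Uma. So there is exactly 1 shortest path.

1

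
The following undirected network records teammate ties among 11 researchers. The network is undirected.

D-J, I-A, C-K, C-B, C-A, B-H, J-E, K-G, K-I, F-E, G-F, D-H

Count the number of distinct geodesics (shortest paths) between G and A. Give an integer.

2

The shortest distance is 3. The length-3 paths are: G–K–C–A; G–K–I–A.
That gives 2 distinct shortest paths.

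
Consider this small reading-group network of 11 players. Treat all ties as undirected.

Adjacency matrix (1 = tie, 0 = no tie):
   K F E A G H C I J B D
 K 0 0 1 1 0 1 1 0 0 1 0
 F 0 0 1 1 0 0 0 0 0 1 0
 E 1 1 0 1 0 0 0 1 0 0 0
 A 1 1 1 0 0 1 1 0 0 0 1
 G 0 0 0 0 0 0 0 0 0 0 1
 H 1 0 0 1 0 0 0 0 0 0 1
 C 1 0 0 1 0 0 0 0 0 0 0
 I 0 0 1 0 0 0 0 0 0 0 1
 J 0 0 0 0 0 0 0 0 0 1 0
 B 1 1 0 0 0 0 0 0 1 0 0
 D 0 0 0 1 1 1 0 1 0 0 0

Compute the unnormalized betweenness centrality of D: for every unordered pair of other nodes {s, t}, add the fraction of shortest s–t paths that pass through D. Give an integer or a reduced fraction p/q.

65/6

Pairs whose geodesics pass through D — K–G: 2/2; F–G: 1; E–G: 2/2; A–G: 1; A–I: 1/2; G–H: 1; G–C: 1; G–I: 1; G–J: 3/3; G–B: 3/3; H–I: 1; C–I: 1/3.
All other pairs contribute 0.
Summing the contributions gives betweenness(D) = 65/6.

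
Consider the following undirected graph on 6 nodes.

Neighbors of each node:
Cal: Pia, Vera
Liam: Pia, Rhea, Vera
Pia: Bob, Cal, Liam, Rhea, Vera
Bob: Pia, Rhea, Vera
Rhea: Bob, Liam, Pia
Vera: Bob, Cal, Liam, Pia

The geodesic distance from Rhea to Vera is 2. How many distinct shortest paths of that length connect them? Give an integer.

The shortest distance is 2. The length-2 paths are: Rhea–Liam–Vera; Rhea–Pia–Vera; Rhea–Bob–Vera.
That gives 3 distinct shortest paths.

3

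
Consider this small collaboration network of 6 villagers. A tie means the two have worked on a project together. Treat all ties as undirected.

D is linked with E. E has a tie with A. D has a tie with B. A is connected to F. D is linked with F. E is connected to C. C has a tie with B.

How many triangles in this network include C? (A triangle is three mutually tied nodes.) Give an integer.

0

C's neighbors are B and E, but none of them are tied to each other, so no triangle contains C.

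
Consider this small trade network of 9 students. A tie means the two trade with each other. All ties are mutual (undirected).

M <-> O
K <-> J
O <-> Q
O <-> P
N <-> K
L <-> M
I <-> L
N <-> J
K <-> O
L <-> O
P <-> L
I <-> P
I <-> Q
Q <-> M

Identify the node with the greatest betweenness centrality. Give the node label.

O

Unnormalized betweenness of each node: I:5/6, J:0, K:12, L:7/3, M:1/3, N:0, O:49/3, P:4/3, Q:11/6.
O has the largest value, 49/3, making it the main broker — the node through which the most shortest paths run.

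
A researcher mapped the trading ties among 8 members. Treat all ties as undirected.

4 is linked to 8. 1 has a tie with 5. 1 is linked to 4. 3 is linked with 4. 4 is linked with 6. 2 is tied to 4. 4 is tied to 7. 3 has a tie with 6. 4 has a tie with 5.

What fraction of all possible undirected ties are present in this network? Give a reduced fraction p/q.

9/28

There are 9 edges and 8 nodes, so the maximum possible is C(8,2) = 28.
Density = 9/28.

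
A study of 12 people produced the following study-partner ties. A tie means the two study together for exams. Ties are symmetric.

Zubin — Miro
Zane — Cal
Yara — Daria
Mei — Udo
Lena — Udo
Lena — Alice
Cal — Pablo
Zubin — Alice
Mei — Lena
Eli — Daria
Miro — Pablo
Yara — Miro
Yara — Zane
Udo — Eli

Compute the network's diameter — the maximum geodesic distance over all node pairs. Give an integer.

6

Eccentricity of each node (its greatest distance to any other): Alice:4, Cal:6, Daria:4, Eli:4, Lena:5, Mei:6, Miro:4, Pablo:5, Udo:5, Yara:4, Zane:5, Zubin:4.
The maximum eccentricity is 6, realized for instance by the pair Cal–Mei via Cal – Zane – Yara – Daria – Eli – Udo – Mei. So the diameter is 6.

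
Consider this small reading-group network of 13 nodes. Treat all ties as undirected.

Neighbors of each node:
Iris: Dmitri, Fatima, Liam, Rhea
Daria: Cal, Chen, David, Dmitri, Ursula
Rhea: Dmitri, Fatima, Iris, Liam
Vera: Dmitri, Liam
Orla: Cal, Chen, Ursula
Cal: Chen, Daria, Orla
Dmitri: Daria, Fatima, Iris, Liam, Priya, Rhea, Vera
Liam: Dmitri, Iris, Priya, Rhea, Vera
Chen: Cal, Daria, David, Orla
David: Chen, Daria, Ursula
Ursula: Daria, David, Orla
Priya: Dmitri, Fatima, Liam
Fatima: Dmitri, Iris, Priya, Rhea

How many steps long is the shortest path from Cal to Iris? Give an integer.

One shortest route is Cal – Daria – Dmitri – Iris, which uses 3 edges, and at distance 2 from Cal we only reach {David, Dmitri, Ursula}, which does not include Iris. So d(Cal,Iris) = 3.

3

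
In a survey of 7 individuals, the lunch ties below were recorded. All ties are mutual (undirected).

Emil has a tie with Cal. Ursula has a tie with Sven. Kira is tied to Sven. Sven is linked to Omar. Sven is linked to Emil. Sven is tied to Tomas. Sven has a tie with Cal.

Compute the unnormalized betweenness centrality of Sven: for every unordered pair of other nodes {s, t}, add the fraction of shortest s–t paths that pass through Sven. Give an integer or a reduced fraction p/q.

14

Pairs whose geodesics pass through Sven — Emil–Ursula: 1; Emil–Tomas: 1; Emil–Omar: 1; Emil–Kira: 1; Cal–Ursula: 1; Cal–Tomas: 1; Cal–Omar: 1; Cal–Kira: 1; Ursula–Tomas: 1; Ursula–Omar: 1; Ursula–Kira: 1; Tomas–Omar: 1; Tomas–Kira: 1; Omar–Kira: 1.
All other pairs contribute 0.
Summing the contributions gives betweenness(Sven) = 14.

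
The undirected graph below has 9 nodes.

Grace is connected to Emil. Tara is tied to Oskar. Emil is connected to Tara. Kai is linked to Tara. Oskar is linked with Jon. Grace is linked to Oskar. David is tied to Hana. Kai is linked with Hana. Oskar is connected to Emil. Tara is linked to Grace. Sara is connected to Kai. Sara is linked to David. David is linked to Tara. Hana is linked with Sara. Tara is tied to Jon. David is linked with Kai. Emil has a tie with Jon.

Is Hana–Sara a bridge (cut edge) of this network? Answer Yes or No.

Even without that edge, Hana still reaches Sara via Hana – David – Sara, so the network stays connected. Not a bridge.

No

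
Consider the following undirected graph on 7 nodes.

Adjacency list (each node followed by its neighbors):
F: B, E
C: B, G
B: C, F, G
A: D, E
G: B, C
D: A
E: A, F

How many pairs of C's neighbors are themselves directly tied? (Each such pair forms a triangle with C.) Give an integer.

1

C's neighbors: B and G.
Neighbor pairs that are themselves tied: C–B–G. Each forms one triangle with C, for 1 in total.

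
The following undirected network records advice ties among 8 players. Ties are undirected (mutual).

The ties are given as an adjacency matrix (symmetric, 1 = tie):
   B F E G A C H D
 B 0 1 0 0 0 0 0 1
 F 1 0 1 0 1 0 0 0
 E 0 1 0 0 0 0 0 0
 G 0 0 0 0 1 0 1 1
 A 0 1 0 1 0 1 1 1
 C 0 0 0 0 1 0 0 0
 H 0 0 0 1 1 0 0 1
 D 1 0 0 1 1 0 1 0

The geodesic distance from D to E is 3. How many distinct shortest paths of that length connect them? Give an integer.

2

The shortest distance is 3. The length-3 paths are: D–B–F–E; D–A–F–E.
That gives 2 distinct shortest paths.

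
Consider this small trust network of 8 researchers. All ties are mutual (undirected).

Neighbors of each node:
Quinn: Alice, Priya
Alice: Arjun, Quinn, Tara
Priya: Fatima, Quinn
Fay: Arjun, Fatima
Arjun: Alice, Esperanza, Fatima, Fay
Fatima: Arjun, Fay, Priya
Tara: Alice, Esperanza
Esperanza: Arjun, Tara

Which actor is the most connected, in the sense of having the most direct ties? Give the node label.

Degrees — Alice:3, Arjun:4, Esperanza:2, Fatima:3, Fay:2, Priya:2, Quinn:2, Tara:2.
The maximum is 4, attained only by Arjun.

Arjun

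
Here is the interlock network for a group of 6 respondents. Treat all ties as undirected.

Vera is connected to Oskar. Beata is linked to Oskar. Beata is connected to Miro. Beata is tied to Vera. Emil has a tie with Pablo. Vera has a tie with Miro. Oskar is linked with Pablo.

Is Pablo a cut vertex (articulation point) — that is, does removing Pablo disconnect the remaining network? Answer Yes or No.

Removing Pablo leaves {Emil} with no path to {Beata, Miro, Oskar, and Vera}, so the network splits into 2 components. Pablo is a cut vertex.

Yes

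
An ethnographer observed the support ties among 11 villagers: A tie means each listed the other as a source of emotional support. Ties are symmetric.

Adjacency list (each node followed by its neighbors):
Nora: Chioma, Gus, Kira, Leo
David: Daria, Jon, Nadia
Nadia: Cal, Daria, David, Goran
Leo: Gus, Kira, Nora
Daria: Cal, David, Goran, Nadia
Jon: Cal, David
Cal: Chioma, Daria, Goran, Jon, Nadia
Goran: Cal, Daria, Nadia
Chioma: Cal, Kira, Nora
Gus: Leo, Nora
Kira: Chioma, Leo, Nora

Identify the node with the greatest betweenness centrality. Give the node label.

Cal

Unnormalized betweenness of each node: Cal:27, Chioma:24, Daria:5/2, David:1, Goran:0, Gus:0, Jon:2, Kira:7/2, Leo:1/2, Nadia:5/2, Nora:11.
Cal has the largest value, 27, making it the main broker — the node through which the most shortest paths run.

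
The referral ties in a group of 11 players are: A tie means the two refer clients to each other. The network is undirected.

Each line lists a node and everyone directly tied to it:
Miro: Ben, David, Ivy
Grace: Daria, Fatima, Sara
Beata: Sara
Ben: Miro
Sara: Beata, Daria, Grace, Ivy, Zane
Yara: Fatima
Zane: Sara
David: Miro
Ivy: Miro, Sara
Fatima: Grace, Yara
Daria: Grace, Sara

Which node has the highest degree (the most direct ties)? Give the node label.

Degrees — Beata:1, Ben:1, Daria:2, David:1, Fatima:2, Grace:3, Ivy:2, Miro:3, Sara:5, Yara:1, Zane:1.
The maximum is 5, attained only by Sara.

Sara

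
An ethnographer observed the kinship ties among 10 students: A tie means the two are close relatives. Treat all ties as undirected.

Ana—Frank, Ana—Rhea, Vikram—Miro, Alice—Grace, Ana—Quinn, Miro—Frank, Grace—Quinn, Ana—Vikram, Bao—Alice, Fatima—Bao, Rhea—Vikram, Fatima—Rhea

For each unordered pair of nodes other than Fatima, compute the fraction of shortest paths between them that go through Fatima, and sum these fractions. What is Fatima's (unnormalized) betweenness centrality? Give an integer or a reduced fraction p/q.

41/6

Pairs whose geodesics pass through Fatima — Bao–Ana: 1; Bao–Frank: 1; Bao–Miro: 1; Bao–Vikram: 1; Bao–Rhea: 1; Alice–Miro: 1/3; Alice–Vikram: 1/2; Alice–Rhea: 1.
All other pairs contribute 0.
Summing the contributions gives betweenness(Fatima) = 41/6.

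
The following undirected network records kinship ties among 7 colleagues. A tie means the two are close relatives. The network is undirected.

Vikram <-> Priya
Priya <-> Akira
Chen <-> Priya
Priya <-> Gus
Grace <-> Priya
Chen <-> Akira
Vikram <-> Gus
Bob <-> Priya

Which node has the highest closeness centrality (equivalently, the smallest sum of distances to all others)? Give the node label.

Farness (sum of distances to all others) for each node — Akira:10, Bob:11, Chen:10, Grace:11, Gus:10, Priya:6, Vikram:10.
The smallest farness is 6, for Priya, so Priya has the highest closeness.

Priya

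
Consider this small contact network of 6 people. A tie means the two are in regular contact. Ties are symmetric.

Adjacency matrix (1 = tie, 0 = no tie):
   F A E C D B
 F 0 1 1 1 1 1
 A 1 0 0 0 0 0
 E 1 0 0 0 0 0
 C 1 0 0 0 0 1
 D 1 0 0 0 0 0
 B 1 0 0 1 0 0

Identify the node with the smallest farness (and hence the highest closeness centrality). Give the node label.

F

Farness (sum of distances to all others) for each node — A:9, B:8, C:8, D:9, E:9, F:5.
The smallest farness is 5, for F, so F has the highest closeness.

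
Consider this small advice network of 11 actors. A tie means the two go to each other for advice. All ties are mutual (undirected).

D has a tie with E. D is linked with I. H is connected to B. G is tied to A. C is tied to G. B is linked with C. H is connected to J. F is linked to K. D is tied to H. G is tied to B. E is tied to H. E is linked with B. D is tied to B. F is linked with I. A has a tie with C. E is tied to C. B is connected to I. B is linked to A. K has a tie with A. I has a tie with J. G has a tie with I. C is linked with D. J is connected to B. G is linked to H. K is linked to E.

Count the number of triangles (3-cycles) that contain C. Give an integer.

C's neighbors: A, B, D, E, and G.
Neighbor pairs that are themselves tied: C–A–B; C–A–G; C–B–D; C–B–E; C–B–G; C–D–E. Each forms one triangle with C, for 6 in total.

6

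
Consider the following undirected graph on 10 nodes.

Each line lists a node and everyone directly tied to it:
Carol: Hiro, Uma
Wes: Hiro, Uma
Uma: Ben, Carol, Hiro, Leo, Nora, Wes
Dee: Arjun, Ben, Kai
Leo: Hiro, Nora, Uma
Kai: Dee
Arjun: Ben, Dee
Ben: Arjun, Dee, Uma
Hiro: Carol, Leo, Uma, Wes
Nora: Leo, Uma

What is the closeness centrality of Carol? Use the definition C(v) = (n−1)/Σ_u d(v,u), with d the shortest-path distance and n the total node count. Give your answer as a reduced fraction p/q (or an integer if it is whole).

9/20

Distances from Carol: Arjun:3, Ben:2, Dee:3, Hiro:1, Kai:4, Leo:2, Nora:2, Uma:1, Wes:2. Sum = 20.
n = 10, so closeness = 9/20.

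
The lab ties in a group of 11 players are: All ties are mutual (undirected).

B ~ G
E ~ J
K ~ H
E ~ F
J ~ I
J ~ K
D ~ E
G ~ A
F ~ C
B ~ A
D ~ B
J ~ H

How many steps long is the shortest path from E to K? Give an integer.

One shortest route is E – J – K, which uses 2 edges, and E and K are not directly tied, so nothing shorter exists. So d(E,K) = 2.

2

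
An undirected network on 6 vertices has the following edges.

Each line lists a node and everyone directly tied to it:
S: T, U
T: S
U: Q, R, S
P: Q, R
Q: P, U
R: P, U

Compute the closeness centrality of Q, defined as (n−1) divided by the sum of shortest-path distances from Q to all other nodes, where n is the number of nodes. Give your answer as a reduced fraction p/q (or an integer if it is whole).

Distances from Q: P:1, R:2, S:2, T:3, U:1. Sum = 9.
n = 6, so closeness = 5/9.

5/9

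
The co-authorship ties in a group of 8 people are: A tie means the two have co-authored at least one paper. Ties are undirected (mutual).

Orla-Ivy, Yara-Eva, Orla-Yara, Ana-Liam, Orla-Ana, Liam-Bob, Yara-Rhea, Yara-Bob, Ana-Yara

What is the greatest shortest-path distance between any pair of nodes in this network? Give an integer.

Eccentricity of each node (its greatest distance to any other): Ana:2, Bob:3, Eva:3, Ivy:3, Liam:3, Orla:2, Rhea:3, Yara:2.
The maximum eccentricity is 3, realized for instance by the pair Liam–Ivy via Liam – Ana – Orla – Ivy. So the diameter is 3.

3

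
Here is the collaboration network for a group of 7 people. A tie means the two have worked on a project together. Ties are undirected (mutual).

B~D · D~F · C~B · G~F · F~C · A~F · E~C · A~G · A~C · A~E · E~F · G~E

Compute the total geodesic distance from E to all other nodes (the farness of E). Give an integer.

8

Distances from E: A:1, B:2, C:1, D:2, F:1, G:1.
Sum = 1 + 2 + 1 + 2 + 1 + 1 = 8.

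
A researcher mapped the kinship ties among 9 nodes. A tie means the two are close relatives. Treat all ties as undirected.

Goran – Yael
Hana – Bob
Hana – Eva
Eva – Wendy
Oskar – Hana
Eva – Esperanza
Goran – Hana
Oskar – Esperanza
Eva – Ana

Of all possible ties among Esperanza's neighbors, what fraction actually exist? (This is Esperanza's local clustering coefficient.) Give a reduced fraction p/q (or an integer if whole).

0

Esperanza's neighbors: Eva and Oskar (k = 2).
Possible neighbor pairs: C(2,2) = 1. Edges among them: none → e = 0.
Clustering(Esperanza) = 0/1.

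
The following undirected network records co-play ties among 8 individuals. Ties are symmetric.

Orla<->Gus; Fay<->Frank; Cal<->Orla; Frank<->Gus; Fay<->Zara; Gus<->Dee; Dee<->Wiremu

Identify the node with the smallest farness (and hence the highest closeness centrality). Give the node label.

Farness (sum of distances to all others) for each node — Cal:22, Dee:16, Fay:18, Frank:14, Gus:12, Orla:16, Wiremu:22, Zara:24.
The smallest farness is 12, for Gus, so Gus has the highest closeness.

Gus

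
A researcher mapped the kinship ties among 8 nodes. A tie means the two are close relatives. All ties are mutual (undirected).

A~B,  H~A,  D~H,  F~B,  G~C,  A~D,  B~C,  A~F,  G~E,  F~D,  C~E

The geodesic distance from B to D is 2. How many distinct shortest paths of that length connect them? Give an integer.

The shortest distance is 2. The length-2 paths are: B–A–D; B–F–D.
That gives 2 distinct shortest paths.

2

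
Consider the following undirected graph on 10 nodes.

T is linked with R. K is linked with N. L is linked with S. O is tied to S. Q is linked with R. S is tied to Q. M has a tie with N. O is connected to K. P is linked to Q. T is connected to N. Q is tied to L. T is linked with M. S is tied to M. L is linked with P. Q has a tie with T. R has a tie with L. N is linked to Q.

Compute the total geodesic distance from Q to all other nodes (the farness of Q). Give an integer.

Distances from Q: K:2, L:1, M:2, N:1, O:2, P:1, R:1, S:1, T:1.
Sum = 2 + 1 + 2 + 1 + 2 + 1 + 1 + 1 + 1 = 12.

12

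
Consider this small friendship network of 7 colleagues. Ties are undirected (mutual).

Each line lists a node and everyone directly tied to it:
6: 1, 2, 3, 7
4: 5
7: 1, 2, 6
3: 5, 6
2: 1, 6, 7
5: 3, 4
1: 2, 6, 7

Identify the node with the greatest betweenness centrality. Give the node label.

6

Unnormalized betweenness of each node: 1:0, 2:0, 3:8, 4:0, 5:5, 6:9, 7:0.
6 has the largest value, 9, making it the main broker — the node through which the most shortest paths run.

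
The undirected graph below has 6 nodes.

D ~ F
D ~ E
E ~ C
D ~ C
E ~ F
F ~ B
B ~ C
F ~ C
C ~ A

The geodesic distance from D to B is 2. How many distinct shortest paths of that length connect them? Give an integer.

2

The shortest distance is 2. The length-2 paths are: D–C–B; D–F–B.
That gives 2 distinct shortest paths.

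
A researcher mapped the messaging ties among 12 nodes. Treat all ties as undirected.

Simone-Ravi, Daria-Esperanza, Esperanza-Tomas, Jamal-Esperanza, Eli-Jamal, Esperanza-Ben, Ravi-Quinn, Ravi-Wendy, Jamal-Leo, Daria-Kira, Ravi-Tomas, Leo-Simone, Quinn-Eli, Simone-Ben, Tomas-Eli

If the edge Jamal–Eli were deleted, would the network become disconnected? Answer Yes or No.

No

Even without that edge, Jamal still reaches Eli via Jamal – Esperanza – Tomas – Eli, so the network stays connected. Not a bridge.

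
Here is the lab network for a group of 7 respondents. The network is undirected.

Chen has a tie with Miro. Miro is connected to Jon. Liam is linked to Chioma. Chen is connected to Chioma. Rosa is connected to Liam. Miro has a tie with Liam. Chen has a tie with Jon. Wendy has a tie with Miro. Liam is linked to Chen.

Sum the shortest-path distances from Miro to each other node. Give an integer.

8

Distances from Miro: Chen:1, Chioma:2, Jon:1, Liam:1, Rosa:2, Wendy:1.
Sum = 1 + 2 + 1 + 1 + 2 + 1 = 8.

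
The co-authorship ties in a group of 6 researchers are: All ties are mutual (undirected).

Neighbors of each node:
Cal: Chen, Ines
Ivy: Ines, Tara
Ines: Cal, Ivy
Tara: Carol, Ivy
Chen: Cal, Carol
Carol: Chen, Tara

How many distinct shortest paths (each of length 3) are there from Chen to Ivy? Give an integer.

2

The shortest distance is 3. The length-3 paths are: Chen–Carol–Tara–Ivy; Chen–Cal–Ines–Ivy.
That gives 2 distinct shortest paths.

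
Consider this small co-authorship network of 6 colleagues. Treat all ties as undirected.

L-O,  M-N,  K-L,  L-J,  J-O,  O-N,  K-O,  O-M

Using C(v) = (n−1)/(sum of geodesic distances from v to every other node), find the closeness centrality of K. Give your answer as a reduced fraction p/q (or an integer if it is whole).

5/8

Distances from K: J:2, L:1, M:2, N:2, O:1. Sum = 8.
n = 6, so closeness = 5/8.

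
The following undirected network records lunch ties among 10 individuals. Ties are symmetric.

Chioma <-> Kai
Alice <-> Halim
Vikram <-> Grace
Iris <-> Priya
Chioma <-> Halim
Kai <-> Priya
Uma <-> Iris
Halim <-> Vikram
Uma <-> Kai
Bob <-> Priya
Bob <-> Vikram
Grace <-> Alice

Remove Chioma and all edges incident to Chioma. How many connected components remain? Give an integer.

Chioma's neighbors (Halim and Kai) remain reachable from one another through other ties, so the rest of the network stays in one piece.

1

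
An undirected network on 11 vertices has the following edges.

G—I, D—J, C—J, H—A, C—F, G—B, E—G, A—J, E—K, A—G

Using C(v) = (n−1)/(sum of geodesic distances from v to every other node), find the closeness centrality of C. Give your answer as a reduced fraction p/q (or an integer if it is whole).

10/29

Distances from C: A:2, B:4, D:2, E:4, F:1, G:3, H:3, I:4, J:1, K:5. Sum = 29.
n = 11, so closeness = 10/29.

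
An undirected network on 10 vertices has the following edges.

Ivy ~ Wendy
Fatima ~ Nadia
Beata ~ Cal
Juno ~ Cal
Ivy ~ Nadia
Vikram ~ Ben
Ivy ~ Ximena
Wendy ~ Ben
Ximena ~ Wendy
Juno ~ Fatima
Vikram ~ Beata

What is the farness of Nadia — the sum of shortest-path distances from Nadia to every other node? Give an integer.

22

Distances from Nadia: Beata:4, Ben:3, Cal:3, Fatima:1, Ivy:1, Juno:2, Vikram:4, Wendy:2, Ximena:2.
Sum = 4 + 3 + 3 + 1 + 1 + 2 + 4 + 2 + 2 = 22.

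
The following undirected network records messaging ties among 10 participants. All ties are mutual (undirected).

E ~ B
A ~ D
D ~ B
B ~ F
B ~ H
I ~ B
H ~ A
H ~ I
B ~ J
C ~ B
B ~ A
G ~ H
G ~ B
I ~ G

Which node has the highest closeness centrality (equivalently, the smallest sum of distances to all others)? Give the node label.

Farness (sum of distances to all others) for each node — A:15, B:9, C:17, D:16, E:17, F:17, G:15, H:14, I:15, J:17.
The smallest farness is 9, for B, so B has the highest closeness.

B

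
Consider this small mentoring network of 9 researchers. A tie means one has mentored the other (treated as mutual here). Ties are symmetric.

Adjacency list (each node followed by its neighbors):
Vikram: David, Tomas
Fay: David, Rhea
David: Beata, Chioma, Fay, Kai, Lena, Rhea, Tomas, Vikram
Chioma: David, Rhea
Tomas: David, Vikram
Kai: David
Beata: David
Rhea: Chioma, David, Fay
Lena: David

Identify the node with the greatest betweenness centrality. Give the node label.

Unnormalized betweenness of each node: Beata:0, Chioma:0, David:49/2, Fay:0, Kai:0, Lena:0, Rhea:1/2, Tomas:0, Vikram:0.
David has the largest value, 49/2, making it the main broker — the node through which the most shortest paths run.

David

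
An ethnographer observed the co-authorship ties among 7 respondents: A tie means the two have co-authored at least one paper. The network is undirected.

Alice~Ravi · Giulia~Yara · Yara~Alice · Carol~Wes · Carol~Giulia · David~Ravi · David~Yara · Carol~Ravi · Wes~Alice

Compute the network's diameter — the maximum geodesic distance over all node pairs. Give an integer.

3

Eccentricity of each node (its greatest distance to any other): Alice:2, Carol:2, David:3, Giulia:2, Ravi:2, Wes:3, Yara:2.
The maximum eccentricity is 3, realized for instance by the pair David–Wes via David – Ravi – Carol – Wes. So the diameter is 3.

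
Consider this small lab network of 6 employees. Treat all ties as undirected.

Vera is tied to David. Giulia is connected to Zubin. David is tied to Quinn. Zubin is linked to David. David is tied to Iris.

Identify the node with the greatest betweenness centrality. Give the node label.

David

Unnormalized betweenness of each node: David:9, Giulia:0, Iris:0, Quinn:0, Vera:0, Zubin:4.
David has the largest value, 9, making it the main broker — the node through which the most shortest paths run.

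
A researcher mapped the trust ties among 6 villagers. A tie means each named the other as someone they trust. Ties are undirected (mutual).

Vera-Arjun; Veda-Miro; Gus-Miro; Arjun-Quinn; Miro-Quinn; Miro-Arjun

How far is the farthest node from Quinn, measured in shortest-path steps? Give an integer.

2

Distances from Quinn: Arjun:1, Gus:2, Miro:1, Veda:2, Vera:2.
The largest is 2 (to Veda, Gus, and Vera), so the eccentricity of Quinn is 2.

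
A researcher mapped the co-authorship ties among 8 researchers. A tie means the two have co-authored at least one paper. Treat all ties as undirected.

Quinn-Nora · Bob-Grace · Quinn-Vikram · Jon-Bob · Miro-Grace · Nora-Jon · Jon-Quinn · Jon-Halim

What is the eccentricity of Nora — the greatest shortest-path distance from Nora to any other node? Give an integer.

4

Distances from Nora: Bob:2, Grace:3, Halim:2, Jon:1, Miro:4, Quinn:1, Vikram:2.
The largest is 4 (to Miro), so the eccentricity of Nora is 4.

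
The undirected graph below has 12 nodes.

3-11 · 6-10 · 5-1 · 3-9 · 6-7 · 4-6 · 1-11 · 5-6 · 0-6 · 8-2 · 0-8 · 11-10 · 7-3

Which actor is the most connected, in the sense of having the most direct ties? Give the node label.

6

Degrees — 0:2, 1:2, 2:1, 3:3, 4:1, 5:2, 6:5, 7:2, 8:2, 9:1, 10:2, 11:3.
The maximum is 5, attained only by 6.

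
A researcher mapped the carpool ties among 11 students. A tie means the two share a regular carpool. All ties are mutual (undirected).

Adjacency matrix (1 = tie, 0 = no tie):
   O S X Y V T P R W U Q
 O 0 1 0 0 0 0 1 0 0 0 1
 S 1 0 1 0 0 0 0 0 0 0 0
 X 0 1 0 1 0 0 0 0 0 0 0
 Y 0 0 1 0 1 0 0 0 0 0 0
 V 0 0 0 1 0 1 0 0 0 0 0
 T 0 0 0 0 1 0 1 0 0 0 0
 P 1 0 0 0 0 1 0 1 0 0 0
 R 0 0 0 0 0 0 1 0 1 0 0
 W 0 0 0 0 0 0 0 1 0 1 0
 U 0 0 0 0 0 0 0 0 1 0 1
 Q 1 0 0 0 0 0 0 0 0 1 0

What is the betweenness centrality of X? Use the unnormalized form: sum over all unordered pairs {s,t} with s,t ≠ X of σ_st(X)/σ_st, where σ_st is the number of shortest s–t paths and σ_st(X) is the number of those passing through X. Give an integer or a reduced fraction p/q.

5

Pairs whose geodesics pass through X — O–Y: 1; S–Y: 1; S–V: 1; Y–U: 1; Y–Q: 1.
All other pairs contribute 0.
Summing the contributions gives betweenness(X) = 5.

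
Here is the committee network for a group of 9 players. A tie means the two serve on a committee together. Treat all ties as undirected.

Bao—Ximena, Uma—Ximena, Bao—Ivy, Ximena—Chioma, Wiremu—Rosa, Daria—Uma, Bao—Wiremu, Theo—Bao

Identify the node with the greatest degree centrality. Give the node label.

Bao

Degrees — Bao:4, Chioma:1, Daria:1, Ivy:1, Rosa:1, Theo:1, Uma:2, Wiremu:2, Ximena:3.
The maximum is 4, attained only by Bao.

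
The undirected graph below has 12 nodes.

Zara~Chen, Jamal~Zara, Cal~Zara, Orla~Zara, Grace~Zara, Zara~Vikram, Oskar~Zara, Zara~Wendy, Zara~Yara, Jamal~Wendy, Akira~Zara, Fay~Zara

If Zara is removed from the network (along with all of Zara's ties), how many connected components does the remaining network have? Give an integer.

10

Without Zara, the remaining ties split the others into: {Yara}; {Fay}; {Cal}; {Jamal, Wendy}; {Vikram}; {Chen}; {Grace}; {Orla}; {Oskar}; {Akira}.
That's 10 separate components.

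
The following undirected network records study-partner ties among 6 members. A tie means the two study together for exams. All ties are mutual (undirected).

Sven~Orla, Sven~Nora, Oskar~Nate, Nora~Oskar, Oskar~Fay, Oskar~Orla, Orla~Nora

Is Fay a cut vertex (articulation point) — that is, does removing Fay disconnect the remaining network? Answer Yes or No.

Even without Fay, every remaining node can still reach every other (the residual graph is connected), so Fay is not a cut vertex.

No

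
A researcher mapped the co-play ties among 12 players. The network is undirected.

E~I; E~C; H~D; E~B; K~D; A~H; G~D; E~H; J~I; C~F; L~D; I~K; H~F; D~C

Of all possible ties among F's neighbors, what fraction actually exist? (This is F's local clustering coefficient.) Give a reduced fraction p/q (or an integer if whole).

0

F's neighbors: C and H (k = 2).
Possible neighbor pairs: C(2,2) = 1. Edges among them: none → e = 0.
Clustering(F) = 0/1.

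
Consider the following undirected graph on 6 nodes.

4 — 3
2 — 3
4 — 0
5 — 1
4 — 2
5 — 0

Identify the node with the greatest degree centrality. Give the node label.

Degrees — 0:2, 1:1, 2:2, 3:2, 4:3, 5:2.
The maximum is 3, attained only by 4.

4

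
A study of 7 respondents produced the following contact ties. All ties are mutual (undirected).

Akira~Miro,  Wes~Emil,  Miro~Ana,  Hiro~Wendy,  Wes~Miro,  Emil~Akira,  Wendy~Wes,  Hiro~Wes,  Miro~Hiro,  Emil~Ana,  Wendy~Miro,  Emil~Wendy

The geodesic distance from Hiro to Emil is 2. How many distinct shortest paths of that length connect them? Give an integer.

The shortest distance is 2. The length-2 paths are: Hiro–Wes–Emil; Hiro–Wendy–Emil.
That gives 2 distinct shortest paths.

2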